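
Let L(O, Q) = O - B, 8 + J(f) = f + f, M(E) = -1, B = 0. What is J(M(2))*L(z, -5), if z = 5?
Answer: -50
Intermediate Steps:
J(f) = -8 + 2*f (J(f) = -8 + (f + f) = -8 + 2*f)
L(O, Q) = O (L(O, Q) = O - 1*0 = O + 0 = O)
J(M(2))*L(z, -5) = (-8 + 2*(-1))*5 = (-8 - 2)*5 = -10*5 = -50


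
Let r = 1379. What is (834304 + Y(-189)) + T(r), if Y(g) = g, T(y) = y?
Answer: 835494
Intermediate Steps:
(834304 + Y(-189)) + T(r) = (834304 - 189) + 1379 = 834115 + 1379 = 835494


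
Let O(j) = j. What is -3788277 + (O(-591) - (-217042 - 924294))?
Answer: -2647532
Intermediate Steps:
-3788277 + (O(-591) - (-217042 - 924294)) = -3788277 + (-591 - (-217042 - 924294)) = -3788277 + (-591 - 1*(-1141336)) = -3788277 + (-591 + 1141336) = -3788277 + 1140745 = -2647532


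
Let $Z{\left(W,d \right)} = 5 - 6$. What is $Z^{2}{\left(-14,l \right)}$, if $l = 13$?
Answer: $1$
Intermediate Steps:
$Z{\left(W,d \right)} = -1$
$Z^{2}{\left(-14,l \right)} = \left(-1\right)^{2} = 1$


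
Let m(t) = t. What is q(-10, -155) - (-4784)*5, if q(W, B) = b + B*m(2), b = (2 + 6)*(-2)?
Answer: 23594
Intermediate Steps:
b = -16 (b = 8*(-2) = -16)
q(W, B) = -16 + 2*B (q(W, B) = -16 + B*2 = -16 + 2*B)
q(-10, -155) - (-4784)*5 = (-16 + 2*(-155)) - (-4784)*5 = (-16 - 310) - 1*(-23920) = -326 + 23920 = 23594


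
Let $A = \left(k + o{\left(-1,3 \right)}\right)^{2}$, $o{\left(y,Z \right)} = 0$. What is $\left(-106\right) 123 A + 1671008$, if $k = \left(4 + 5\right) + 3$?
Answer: $-206464$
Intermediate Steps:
$k = 12$ ($k = 9 + 3 = 12$)
$A = 144$ ($A = \left(12 + 0\right)^{2} = 12^{2} = 144$)
$\left(-106\right) 123 A + 1671008 = \left(-106\right) 123 \cdot 144 + 1671008 = \left(-13038\right) 144 + 1671008 = -1877472 + 1671008 = -206464$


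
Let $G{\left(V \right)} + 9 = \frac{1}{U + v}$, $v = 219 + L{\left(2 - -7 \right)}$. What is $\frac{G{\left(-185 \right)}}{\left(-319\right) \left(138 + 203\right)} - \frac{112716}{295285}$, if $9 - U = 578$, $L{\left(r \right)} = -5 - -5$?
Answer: $- \frac{858093274873}{2248456491050} \approx -0.38164$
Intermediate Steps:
$L{\left(r \right)} = 0$ ($L{\left(r \right)} = -5 + 5 = 0$)
$U = -569$ ($U = 9 - 578 = -569$)
$v = 219$ ($v = 219 + 0 = 219$)
$G{\left(V \right)} = - \frac{3151}{350}$ ($G{\left(V \right)} = -9 + \frac{1}{-569 + 219} = -9 + \frac{1}{-350} = -9 - \frac{1}{350} = - \frac{3151}{350}$)
$\frac{G{\left(-185 \right)}}{\left(-319\right) \left(138 + 203\right)} - \frac{112716}{295285} = - \frac{3151}{350 \left(- 319 \left(138 + 203\right)\right)} - \frac{112716}{295285} = - \frac{3151}{350 \left(\left(-319\right) 341\right)} - \frac{112716}{295285} = - \frac{3151}{350 \left(-108779\right)} - \frac{112716}{295285} = \left(- \frac{3151}{350}\right) \left(- \frac{1}{108779}\right) - \frac{112716}{295285} = \frac{3151}{38072650} - \frac{112716}{295285} = - \frac{858093274873}{2248456491050}$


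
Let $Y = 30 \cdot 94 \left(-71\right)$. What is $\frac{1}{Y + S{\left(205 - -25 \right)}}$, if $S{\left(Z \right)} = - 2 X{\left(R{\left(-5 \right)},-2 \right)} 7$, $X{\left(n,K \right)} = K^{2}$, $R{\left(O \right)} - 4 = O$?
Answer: $- \frac{1}{200276} \approx -4.9931 \cdot 10^{-6}$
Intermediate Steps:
$R{\left(O \right)} = 4 + O$
$Y = -200220$ ($Y = 2820 \left(-71\right) = -200220$)
$S{\left(Z \right)} = -56$ ($S{\left(Z \right)} = - 2 \left(-2\right)^{2} \cdot 7 = \left(-2\right) 4 \cdot 7 = \left(-8\right) 7 = -56$)
$\frac{1}{Y + S{\left(205 - -25 \right)}} = \frac{1}{-200220 - 56} = \frac{1}{-200276} = - \frac{1}{200276}$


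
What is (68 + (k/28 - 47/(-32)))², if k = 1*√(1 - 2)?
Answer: 242144657/50176 + 2223*I/448 ≈ 4825.9 + 4.9621*I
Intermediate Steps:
k = I (k = 1*√(-1) = 1*I = I ≈ 1.0*I)
(68 + (k/28 - 47/(-32)))² = (68 + (I/28 - 47/(-32)))² = (68 + (I*(1/28) - 47*(-1/32)))² = (68 + (I/28 + 47/32))² = (68 + (47/32 + I/28))² = (2223/32 + I/28)²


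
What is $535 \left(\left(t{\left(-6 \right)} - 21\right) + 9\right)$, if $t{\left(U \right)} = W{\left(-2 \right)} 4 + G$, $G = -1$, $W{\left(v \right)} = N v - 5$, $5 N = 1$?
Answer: $-18511$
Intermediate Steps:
$N = \frac{1}{5}$ ($N = \frac{1}{5} \cdot 1 = \frac{1}{5} \approx 0.2$)
$W{\left(v \right)} = -5 + \frac{v}{5}$ ($W{\left(v \right)} = \frac{v}{5} - 5 = -5 + \frac{v}{5}$)
$t{\left(U \right)} = - \frac{113}{5}$ ($t{\left(U \right)} = \left(-5 + \frac{1}{5} \left(-2\right)\right) 4 - 1 = \left(-5 - \frac{2}{5}\right) 4 - 1 = \left(- \frac{27}{5}\right) 4 - 1 = - \frac{108}{5} - 1 = - \frac{113}{5}$)
$535 \left(\left(t{\left(-6 \right)} - 21\right) + 9\right) = 535 \left(\left(- \frac{113}{5} - 21\right) + 9\right) = 535 \left(- \frac{218}{5} + 9\right) = 535 \left(- \frac{173}{5}\right) = -18511$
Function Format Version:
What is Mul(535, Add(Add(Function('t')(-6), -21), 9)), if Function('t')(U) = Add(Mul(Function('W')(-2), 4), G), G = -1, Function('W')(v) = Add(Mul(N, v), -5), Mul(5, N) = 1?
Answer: -18511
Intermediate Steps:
N = Rational(1, 5) (N = Mul(Rational(1, 5), 1) = Rational(1, 5) ≈ 0.20000)
Function('W')(v) = Add(-5, Mul(Rational(1, 5), v)) (Function('W')(v) = Add(Mul(Rational(1, 5), v), -5) = Add(-5, Mul(Rational(1, 5), v)))
Function('t')(U) = Rational(-113, 5) (Function('t')(U) = Add(Mul(Add(-5, Mul(Rational(1, 5), -2)), 4), -1) = Add(Mul(Add(-5, Rational(-2, 5)), 4), -1) = Add(Mul(Rational(-27, 5), 4), -1) = Add(Rational(-108, 5), -1) = Rational(-113, 5))
Mul(535, Add(Add(Function('t')(-6), -21), 9)) = Mul(535, Add(Add(Rational(-113, 5), -21), 9)) = Mul(535, Add(Rational(-218, 5), 9)) = Mul(535, Rational(-173, 5)) = -18511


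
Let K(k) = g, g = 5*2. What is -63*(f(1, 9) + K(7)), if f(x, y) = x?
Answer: -693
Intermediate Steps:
g = 10
K(k) = 10
-63*(f(1, 9) + K(7)) = -63*(1 + 10) = -63*11 = -693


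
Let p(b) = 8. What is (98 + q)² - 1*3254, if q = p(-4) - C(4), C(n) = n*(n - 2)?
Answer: 6350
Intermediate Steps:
C(n) = n*(-2 + n)
q = 0 (q = 8 - 4*(-2 + 4) = 8 - 4*2 = 8 - 1*8 = 8 - 8 = 0)
(98 + q)² - 1*3254 = (98 + 0)² - 1*3254 = 98² - 3254 = 9604 - 3254 = 6350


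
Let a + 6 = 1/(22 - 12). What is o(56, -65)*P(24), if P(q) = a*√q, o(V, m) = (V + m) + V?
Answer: -2773*√6/5 ≈ -1358.5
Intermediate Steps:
o(V, m) = m + 2*V
a = -59/10 (a = -6 + 1/(22 - 12) = -6 + 1/10 = -6 + ⅒ = -59/10 ≈ -5.9000)
P(q) = -59*√q/10
o(56, -65)*P(24) = (-65 + 2*56)*(-59*√6/5) = (-65 + 112)*(-59*√6/5) = 47*(-59*√6/5) = -2773*√6/5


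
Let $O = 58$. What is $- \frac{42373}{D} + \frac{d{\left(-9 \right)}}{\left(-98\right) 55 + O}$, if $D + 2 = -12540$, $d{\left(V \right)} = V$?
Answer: $\frac{113022857}{33436972} \approx 3.3802$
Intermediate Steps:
$D = -12542$ ($D = -2 - 12540 = -12542$)
$- \frac{42373}{D} + \frac{d{\left(-9 \right)}}{\left(-98\right) 55 + O} = - \frac{42373}{-12542} - \frac{9}{\left(-98\right) 55 + 58} = \left(-42373\right) \left(- \frac{1}{12542}\right) - \frac{9}{-5390 + 58} = \frac{42373}{12542} - \frac{9}{-5332} = \frac{42373}{12542} - - \frac{9}{5332} = \frac{42373}{12542} + \frac{9}{5332} = \frac{113022857}{33436972}$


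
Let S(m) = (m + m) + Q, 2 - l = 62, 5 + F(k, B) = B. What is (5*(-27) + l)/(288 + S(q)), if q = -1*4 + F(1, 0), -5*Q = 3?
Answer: -325/449 ≈ -0.72383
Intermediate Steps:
F(k, B) = -5 + B
l = -60 (l = 2 - 1*62 = 2 - 62 = -60)
Q = -⅗ (Q = -⅕*3 = -⅗ ≈ -0.60000)
q = -9 (q = -1*4 + (-5 + 0) = -4 - 5 = -9)
S(m) = -⅗ + 2*m (S(m) = (m + m) - ⅗ = 2*m - ⅗ = -⅗ + 2*m)
(5*(-27) + l)/(288 + S(q)) = (5*(-27) - 60)/(288 + (-⅗ + 2*(-9))) = (-135 - 60)/(288 + (-⅗ - 18)) = -195/(288 - 93/5) = -195/1347/5 = -195*5/1347 = -325/449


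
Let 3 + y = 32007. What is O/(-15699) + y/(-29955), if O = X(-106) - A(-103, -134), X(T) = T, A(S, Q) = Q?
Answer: -167756512/156754515 ≈ -1.0702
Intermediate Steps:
y = 32004 (y = -3 + 32007 = 32004)
O = 28 (O = -106 - 1*(-134) = -106 + 134 = 28)
O/(-15699) + y/(-29955) = 28/(-15699) + 32004/(-29955) = 28*(-1/15699) + 32004*(-1/29955) = -28/15699 - 10668/9985 = -167756512/156754515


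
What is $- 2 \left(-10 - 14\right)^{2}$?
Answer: $-1152$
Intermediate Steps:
$- 2 \left(-10 - 14\right)^{2} = - 2 \left(-24\right)^{2} = \left(-2\right) 576 = -1152$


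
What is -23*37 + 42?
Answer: -809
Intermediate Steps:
-23*37 + 42 = -851 + 42 = -809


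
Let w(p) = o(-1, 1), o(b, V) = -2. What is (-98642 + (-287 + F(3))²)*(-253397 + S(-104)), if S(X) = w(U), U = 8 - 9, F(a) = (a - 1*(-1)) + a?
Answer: 5129302558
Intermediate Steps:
F(a) = 1 + 2*a (F(a) = (a + 1) + a = (1 + a) + a = 1 + 2*a)
U = -1
w(p) = -2
S(X) = -2
(-98642 + (-287 + F(3))²)*(-253397 + S(-104)) = (-98642 + (-287 + (1 + 2*3))²)*(-253397 - 2) = (-98642 + (-287 + (1 + 6))²)*(-253399) = (-98642 + (-287 + 7)²)*(-253399) = (-98642 + (-280)²)*(-253399) = (-98642 + 78400)*(-253399) = -20242*(-253399) = 5129302558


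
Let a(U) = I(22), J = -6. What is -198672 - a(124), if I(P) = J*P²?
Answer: -195768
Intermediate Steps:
I(P) = -6*P²
a(U) = -2904 (a(U) = -6*22² = -6*484 = -2904)
-198672 - a(124) = -198672 - 1*(-2904) = -198672 + 2904 = -195768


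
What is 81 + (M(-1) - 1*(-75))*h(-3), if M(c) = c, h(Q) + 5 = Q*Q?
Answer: 377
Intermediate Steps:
h(Q) = -5 + Q**2 (h(Q) = -5 + Q*Q = -5 + Q**2)
81 + (M(-1) - 1*(-75))*h(-3) = 81 + (-1 - 1*(-75))*(-5 + (-3)**2) = 81 + (-1 + 75)*(-5 + 9) = 81 + 74*4 = 81 + 296 = 377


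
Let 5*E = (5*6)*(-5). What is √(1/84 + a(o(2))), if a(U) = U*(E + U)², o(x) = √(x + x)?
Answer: √2765973/42 ≈ 39.598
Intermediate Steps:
E = -30 (E = ((5*6)*(-5))/5 = (30*(-5))/5 = (⅕)*(-150) = -30)
o(x) = √2*√x (o(x) = √(2*x) = √2*√x)
a(U) = U*(-30 + U)²
√(1/84 + a(o(2))) = √(1/84 + (√2*√2)*(-30 + √2*√2)²) = √(1/84 + 2*(-30 + 2)²) = √(1/84 + 2*(-28)²) = √(1/84 + 2*784) = √(1/84 + 1568) = √(131713/84) = √2765973/42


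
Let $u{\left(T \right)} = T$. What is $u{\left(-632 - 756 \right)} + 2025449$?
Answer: $2024061$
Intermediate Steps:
$u{\left(-632 - 756 \right)} + 2025449 = \left(-632 - 756\right) + 2025449 = -1388 + 2025449 = 2024061$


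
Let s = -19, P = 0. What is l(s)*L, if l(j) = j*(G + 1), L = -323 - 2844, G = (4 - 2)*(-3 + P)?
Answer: -300865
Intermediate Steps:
G = -6 (G = (4 - 2)*(-3 + 0) = 2*(-3) = -6)
L = -3167
l(j) = -5*j (l(j) = j*(-6 + 1) = j*(-5) = -5*j)
l(s)*L = -5*(-19)*(-3167) = 95*(-3167) = -300865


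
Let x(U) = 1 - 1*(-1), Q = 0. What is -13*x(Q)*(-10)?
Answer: 260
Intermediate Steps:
x(U) = 2 (x(U) = 1 + 1 = 2)
-13*x(Q)*(-10) = -13*2*(-10) = -26*(-10) = 260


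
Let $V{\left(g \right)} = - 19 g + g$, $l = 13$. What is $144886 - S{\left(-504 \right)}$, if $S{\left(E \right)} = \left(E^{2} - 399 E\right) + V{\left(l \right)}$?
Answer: $-309992$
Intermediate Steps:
$V{\left(g \right)} = - 18 g$
$S{\left(E \right)} = -234 + E^{2} - 399 E$ ($S{\left(E \right)} = \left(E^{2} - 399 E\right) - 234 = -234 + E^{2} - 399 E$)
$144886 - S{\left(-504 \right)} = 144886 - \left(-234 + \left(-504\right)^{2} - -201096\right) = 144886 - \left(-234 + 254016 + 201096\right) = 144886 - 454878 = -309992$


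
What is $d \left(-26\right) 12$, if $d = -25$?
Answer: $7800$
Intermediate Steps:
$d \left(-26\right) 12 = \left(-25\right) \left(-26\right) 12 = 650 \cdot 12 = 7800$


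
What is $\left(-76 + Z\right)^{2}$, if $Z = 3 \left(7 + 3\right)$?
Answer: $2116$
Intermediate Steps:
$Z = 30$ ($Z = 3 \cdot 10 = 30$)
$\left(-76 + Z\right)^{2} = \left(-76 + 30\right)^{2} = \left(-46\right)^{2} = 2116$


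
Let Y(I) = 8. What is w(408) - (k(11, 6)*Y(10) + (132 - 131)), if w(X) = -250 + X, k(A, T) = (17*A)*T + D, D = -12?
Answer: -8723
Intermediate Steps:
k(A, T) = -12 + 17*A*T (k(A, T) = (17*A)*T - 12 = 17*A*T - 12 = -12 + 17*A*T)
w(408) - (k(11, 6)*Y(10) + (132 - 131)) = (-250 + 408) - ((-12 + 17*11*6)*8 + (132 - 131)) = 158 - ((-12 + 1122)*8 + 1) = 158 - (1110*8 + 1) = 158 - (8880 + 1) = 158 - 1*8881 = 158 - 8881 = -8723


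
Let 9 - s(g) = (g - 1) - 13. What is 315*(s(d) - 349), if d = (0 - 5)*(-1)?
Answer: -104265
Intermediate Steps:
d = 5 (d = -5*(-1) = 5)
s(g) = 23 - g (s(g) = 9 - ((g - 1) - 13) = 9 - ((-1 + g) - 13) = 9 - (-14 + g) = 9 + (14 - g) = 23 - g)
315*(s(d) - 349) = 315*((23 - 1*5) - 349) = 315*((23 - 5) - 349) = 315*(18 - 349) = 315*(-331) = -104265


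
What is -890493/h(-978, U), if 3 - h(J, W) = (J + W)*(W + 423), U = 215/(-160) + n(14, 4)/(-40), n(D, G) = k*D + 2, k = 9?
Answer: -22796620800/10525557071 ≈ -2.1658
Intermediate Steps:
n(D, G) = 2 + 9*D (n(D, G) = 9*D + 2 = 2 + 9*D)
U = -727/160 (U = 215/(-160) + (2 + 9*14)/(-40) = 215*(-1/160) + (2 + 126)*(-1/40) = -43/32 + 128*(-1/40) = -43/32 - 16/5 = -727/160 ≈ -4.5437)
h(J, W) = 3 - (423 + W)*(J + W) (h(J, W) = 3 - (J + W)*(W + 423) = 3 - (J + W)*(423 + W) = 3 - (423 + W)*(J + W))
-890493/h(-978, U) = -890493/(3 - (-727/160)² - 423*(-978) - 423*(-727/160) - 1*(-978)*(-727/160)) = -890493/(3 - 1*528529/25600 + 413694 + 307521/160 - 355503/80) = -890493/(3 - 528529/25600 + 413694 + 307521/160 - 355503/80) = -890493/10525557071/25600 = -890493*25600/10525557071 = -22796620800/10525557071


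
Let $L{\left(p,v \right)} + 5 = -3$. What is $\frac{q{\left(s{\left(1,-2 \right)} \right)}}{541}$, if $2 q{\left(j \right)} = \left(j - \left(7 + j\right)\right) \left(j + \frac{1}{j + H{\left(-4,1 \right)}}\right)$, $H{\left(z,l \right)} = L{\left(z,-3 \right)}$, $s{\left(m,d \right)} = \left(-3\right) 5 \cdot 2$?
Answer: $\frac{7987}{41116} \approx 0.19426$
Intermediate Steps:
$s{\left(m,d \right)} = -30$ ($s{\left(m,d \right)} = \left(-15\right) 2 = -30$)
$L{\left(p,v \right)} = -8$ ($L{\left(p,v \right)} = -5 - 3 = -8$)
$H{\left(z,l \right)} = -8$
$q{\left(j \right)} = - \frac{7 j}{2} - \frac{7}{2 \left(-8 + j\right)}$ ($q{\left(j \right)} = \frac{\left(j - \left(7 + j\right)\right) \left(j + \frac{1}{j - 8}\right)}{2} = \frac{\left(-7\right) \left(j + \frac{1}{-8 + j}\right)}{2} = \frac{- 7 j - \frac{7}{-8 + j}}{2} = - \frac{7 j}{2} - \frac{7}{2 \left(-8 + j\right)}$)
$\frac{q{\left(s{\left(1,-2 \right)} \right)}}{541} = \frac{\frac{7}{2} \frac{1}{-8 - 30} \left(-1 - \left(-30\right)^{2} + 8 \left(-30\right)\right)}{541} = \frac{7 \left(-1 - 900 - 240\right)}{2 \left(-38\right)} \frac{1}{541} = \frac{7}{2} \left(- \frac{1}{38}\right) \left(-1 - 900 - 240\right) \frac{1}{541} = \frac{7}{2} \left(- \frac{1}{38}\right) \left(-1141\right) \frac{1}{541} = \frac{7987}{76} \cdot \frac{1}{541} = \frac{7987}{41116}$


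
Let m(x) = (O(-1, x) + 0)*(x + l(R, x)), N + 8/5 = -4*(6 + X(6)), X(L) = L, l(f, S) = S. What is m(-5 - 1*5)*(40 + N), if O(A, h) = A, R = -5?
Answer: -192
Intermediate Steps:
N = -248/5 (N = -8/5 - 4*(6 + 6) = -8/5 - 4*12 = -8/5 - 48 = -248/5 ≈ -49.600)
m(x) = -2*x (m(x) = (-1 + 0)*(x + x) = -2*x)
m(-5 - 1*5)*(40 + N) = (-2*(-5 - 1*5))*(40 - 248/5) = -2*(-5 - 5)*(-48/5) = -2*(-10)*(-48/5) = 20*(-48/5) = -192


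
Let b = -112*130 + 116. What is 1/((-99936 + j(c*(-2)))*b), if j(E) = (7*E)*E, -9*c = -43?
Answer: 81/116173727536 ≈ 6.9723e-10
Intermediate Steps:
c = 43/9 (c = -1/9*(-43) = 43/9 ≈ 4.7778)
j(E) = 7*E**2
b = -14444 (b = -14560 + 116 = -14444)
1/((-99936 + j(c*(-2)))*b) = 1/(-99936 + 7*((43/9)*(-2))**2*(-14444)) = -1/14444/(-99936 + 7*(-86/9)**2) = -1/14444/(-99936 + 7*(7396/81)) = -1/14444/(-99936 + 51772/81) = -1/14444/(-8043044/81) = -81/8043044*(-1/14444) = 81/116173727536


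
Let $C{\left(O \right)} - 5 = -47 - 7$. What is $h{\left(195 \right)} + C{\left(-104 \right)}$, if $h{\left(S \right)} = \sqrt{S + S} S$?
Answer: $-49 + 195 \sqrt{390} \approx 3801.9$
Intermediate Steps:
$h{\left(S \right)} = \sqrt{2} S^{\frac{3}{2}}$ ($h{\left(S \right)} = \sqrt{2 S} S = \sqrt{2} \sqrt{S} S = \sqrt{2} S^{\frac{3}{2}}$)
$C{\left(O \right)} = -49$ ($C{\left(O \right)} = 5 - 54 = -49$)
$h{\left(195 \right)} + C{\left(-104 \right)} = \sqrt{2} \cdot 195^{\frac{3}{2}} - 49 = \sqrt{2} \cdot 195 \sqrt{195} - 49 = 195 \sqrt{390} - 49 = -49 + 195 \sqrt{390}$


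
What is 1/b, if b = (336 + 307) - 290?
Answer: 1/353 ≈ 0.0028329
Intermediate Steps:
b = 353 (b = 643 - 290 = 353)
1/b = 1/353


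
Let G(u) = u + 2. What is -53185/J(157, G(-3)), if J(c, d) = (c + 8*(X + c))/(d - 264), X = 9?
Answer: 256255/27 ≈ 9490.9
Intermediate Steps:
G(u) = 2 + u
J(c, d) = (72 + 9*c)/(-264 + d) (J(c, d) = (c + 8*(9 + c))/(d - 264) = (c + (72 + 8*c))/(-264 + d) = (72 + 9*c)/(-264 + d))
-53185/J(157, G(-3)) = -53185*(-264 + (2 - 3))/(9*(8 + 157)) = -53185/(9*165/(-264 - 1)) = -53185/(9*165/(-265)) = -53185/(9*(-1/265)*165) = -53185/(-297/53) = -53185*(-53/297) = 256255/27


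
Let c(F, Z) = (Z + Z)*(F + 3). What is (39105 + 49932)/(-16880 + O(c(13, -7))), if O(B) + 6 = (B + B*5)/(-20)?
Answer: -445185/84094 ≈ -5.2939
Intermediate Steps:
c(F, Z) = 2*Z*(3 + F) (c(F, Z) = (2*Z)*(3 + F) = 2*Z*(3 + F))
O(B) = -6 - 3*B/10 (O(B) = -6 + (B + B*5)/(-20) = -6 + (B + 5*B)*(-1/20) = -6 + (6*B)*(-1/20) = -6 - 3*B/10)
(39105 + 49932)/(-16880 + O(c(13, -7))) = (39105 + 49932)/(-16880 + (-6 - 3*(-7)*(3 + 13)/5)) = 89037/(-16880 + (-6 - 3*(-7)*16/5)) = 89037/(-16880 + (-6 - 3/10*(-224))) = 89037/(-16880 + (-6 + 336/5)) = 89037/(-16880 + 306/5) = 89037/(-84094/5) = 89037*(-5/84094) = -445185/84094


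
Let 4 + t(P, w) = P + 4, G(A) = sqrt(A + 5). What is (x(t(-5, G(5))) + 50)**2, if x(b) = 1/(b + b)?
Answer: 249001/100 ≈ 2490.0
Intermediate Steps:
G(A) = sqrt(5 + A)
t(P, w) = P (t(P, w) = -4 + (P + 4) = -4 + (4 + P) = P)
x(b) = 1/(2*b)
(x(t(-5, G(5))) + 50)**2 = ((1/2)/(-5) + 50)**2 = ((1/2)*(-1/5) + 50)**2 = (-1/10 + 50)**2 = (499/10)**2 = 249001/100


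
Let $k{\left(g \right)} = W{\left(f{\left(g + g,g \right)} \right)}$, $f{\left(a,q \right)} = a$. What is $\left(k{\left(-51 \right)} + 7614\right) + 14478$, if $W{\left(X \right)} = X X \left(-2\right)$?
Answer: $1284$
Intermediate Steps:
$W{\left(X \right)} = - 2 X^{2}$ ($W{\left(X \right)} = X^{2} \left(-2\right) = - 2 X^{2}$)
$k{\left(g \right)} = - 8 g^{2}$ ($k{\left(g \right)} = - 2 \left(g + g\right)^{2} = - 2 \left(2 g\right)^{2} = - 2 \cdot 4 g^{2} = - 8 g^{2}$)
$\left(k{\left(-51 \right)} + 7614\right) + 14478 = \left(- 8 \left(-51\right)^{2} + 7614\right) + 14478 = \left(\left(-8\right) 2601 + 7614\right) + 14478 = \left(-20808 + 7614\right) + 14478 = -13194 + 14478 = 1284$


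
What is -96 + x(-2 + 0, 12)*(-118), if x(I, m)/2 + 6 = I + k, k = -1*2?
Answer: 2264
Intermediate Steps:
k = -2
x(I, m) = -16 + 2*I (x(I, m) = -12 + 2*(I - 2) = -12 + 2*(-2 + I) = -12 + (-4 + 2*I) = -16 + 2*I)
-96 + x(-2 + 0, 12)*(-118) = -96 + (-16 + 2*(-2 + 0))*(-118) = -96 + (-16 + 2*(-2))*(-118) = -96 + (-16 - 4)*(-118) = -96 - 20*(-118) = -96 + 2360 = 2264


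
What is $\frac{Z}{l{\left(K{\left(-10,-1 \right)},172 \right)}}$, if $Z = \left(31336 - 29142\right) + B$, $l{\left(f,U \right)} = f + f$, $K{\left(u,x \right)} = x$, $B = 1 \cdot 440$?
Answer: $-1317$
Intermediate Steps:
$B = 440$
$l{\left(f,U \right)} = 2 f$
$Z = 2634$ ($Z = \left(31336 - 29142\right) + 440 = 2194 + 440 = 2634$)
$\frac{Z}{l{\left(K{\left(-10,-1 \right)},172 \right)}} = \frac{2634}{2 \left(-1\right)} = \frac{2634}{-2} = 2634 \left(- \frac{1}{2}\right) = -1317$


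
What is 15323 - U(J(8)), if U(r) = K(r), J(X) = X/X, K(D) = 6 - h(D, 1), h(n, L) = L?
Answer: 15318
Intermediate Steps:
K(D) = 5 (K(D) = 6 - 1*1 = 6 - 1 = 5)
J(X) = 1
U(r) = 5
15323 - U(J(8)) = 15323 - 1*5 = 15323 - 5 = 15318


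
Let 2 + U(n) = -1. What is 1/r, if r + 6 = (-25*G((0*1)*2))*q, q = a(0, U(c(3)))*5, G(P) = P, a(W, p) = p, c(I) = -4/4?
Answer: -⅙ ≈ -0.16667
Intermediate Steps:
c(I) = -1 (c(I) = -4*¼ = -1)
U(n) = -3 (U(n) = -2 - 1 = -3)
q = -15 (q = -3*5 = -15)
r = -6 (r = -6 - 25*0*1*2*(-15) = -6 - 0*2*(-15) = -6 - 25*0*(-15) = -6 + 0*(-15) = -6 + 0 = -6)
1/r = 1/(-6) = -⅙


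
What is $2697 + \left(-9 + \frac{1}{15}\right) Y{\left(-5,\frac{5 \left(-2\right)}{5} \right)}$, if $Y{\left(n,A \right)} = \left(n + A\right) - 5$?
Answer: $\frac{14021}{5} \approx 2804.2$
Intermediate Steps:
$Y{\left(n,A \right)} = -5 + A + n$ ($Y{\left(n,A \right)} = \left(A + n\right) - 5 = -5 + A + n$)
$2697 + \left(-9 + \frac{1}{15}\right) Y{\left(-5,\frac{5 \left(-2\right)}{5} \right)} = 2697 + \left(-9 + \frac{1}{15}\right) \left(-5 + \frac{5 \left(-2\right)}{5} - 5\right) = 2697 + \left(-9 + \frac{1}{15}\right) \left(-5 - 2 - 5\right) = 2697 - \frac{134 \left(-5 - 2 - 5\right)}{15} = 2697 - - \frac{536}{5} = 2697 + \frac{536}{5} = \frac{14021}{5}$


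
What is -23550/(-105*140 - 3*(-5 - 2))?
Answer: 7850/4893 ≈ 1.6043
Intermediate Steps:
-23550/(-105*140 - 3*(-5 - 2)) = -23550/(-14700 - 3*(-7)) = -23550/(-14700 + 21) = -23550/(-14679) = -23550*(-1/14679) = 7850/4893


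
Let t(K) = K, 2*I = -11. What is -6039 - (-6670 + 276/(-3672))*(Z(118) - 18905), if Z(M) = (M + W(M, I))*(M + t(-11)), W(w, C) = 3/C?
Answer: -47434491949/1122 ≈ -4.2277e+7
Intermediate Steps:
I = -11/2 (I = (½)*(-11) = -11/2 ≈ -5.5000)
Z(M) = (-11 + M)*(-6/11 + M) (Z(M) = (M + 3/(-11/2))*(M - 11) = (M + 3*(-2/11))*(-11 + M) = (M - 6/11)*(-11 + M) = (-6/11 + M)*(-11 + M) = (-11 + M)*(-6/11 + M))
-6039 - (-6670 + 276/(-3672))*(Z(118) - 18905) = -6039 - (-6670 + 276/(-3672))*((6 + 118² - 127/11*118) - 18905) = -6039 - (-6670 + 276*(-1/3672))*((6 + 13924 - 14986/11) - 18905) = -6039 - (-6670 - 23/306)*(138244/11 - 18905) = -6039 - (-2041043)*(-69711)/(306*11) = -6039 - 1*47427716191/1122 = -6039 - 47427716191/1122 = -47434491949/1122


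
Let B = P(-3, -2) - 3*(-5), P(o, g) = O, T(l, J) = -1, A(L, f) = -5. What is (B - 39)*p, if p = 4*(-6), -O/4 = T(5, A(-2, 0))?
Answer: 480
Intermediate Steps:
O = 4 (O = -4*(-1) = 4)
P(o, g) = 4
p = -24
B = 19 (B = 4 - 3*(-5) = 4 + 15 = 19)
(B - 39)*p = (19 - 39)*(-24) = -20*(-24) = 480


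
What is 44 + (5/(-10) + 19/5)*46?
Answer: 979/5 ≈ 195.80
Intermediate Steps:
44 + (5/(-10) + 19/5)*46 = 44 + (5*(-1/10) + 19*(1/5))*46 = 44 + (-1/2 + 19/5)*46 = 44 + (33/10)*46 = 44 + 759/5 = 979/5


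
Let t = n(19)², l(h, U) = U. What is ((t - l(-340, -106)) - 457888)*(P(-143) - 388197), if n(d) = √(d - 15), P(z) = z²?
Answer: 168346943944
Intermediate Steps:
n(d) = √(-15 + d)
t = 4 (t = (√(-15 + 19))² = (√4)² = 2² = 4)
((t - l(-340, -106)) - 457888)*(P(-143) - 388197) = ((4 - 1*(-106)) - 457888)*((-143)² - 388197) = ((4 + 106) - 457888)*(20449 - 388197) = (110 - 457888)*(-367748) = -457778*(-367748) = 168346943944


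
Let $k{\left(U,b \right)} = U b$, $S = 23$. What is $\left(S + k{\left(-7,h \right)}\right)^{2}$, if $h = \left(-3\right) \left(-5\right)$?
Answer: $6724$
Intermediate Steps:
$h = 15$
$\left(S + k{\left(-7,h \right)}\right)^{2} = \left(23 - 105\right)^{2} = \left(-82\right)^{2} = 6724$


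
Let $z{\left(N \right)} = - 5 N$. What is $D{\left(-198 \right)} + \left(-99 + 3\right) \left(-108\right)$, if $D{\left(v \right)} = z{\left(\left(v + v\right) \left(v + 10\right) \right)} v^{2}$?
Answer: $-14593286592$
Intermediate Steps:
$D{\left(v \right)} = - 10 v^{3} \left(10 + v\right)$ ($D{\left(v \right)} = - 5 \left(v + v\right) \left(v + 10\right) v^{2} = - 5 \cdot 2 v \left(10 + v\right) v^{2} = - 10 v \left(10 + v\right) v^{2} = - 10 v^{3} \left(10 + v\right)$)
$D{\left(-198 \right)} + \left(-99 + 3\right) \left(-108\right) = 10 \left(-198\right)^{3} \left(-10 - -198\right) + \left(-99 + 3\right) \left(-108\right) = 10 \left(-7762392\right) \left(-10 + 198\right) - -10368 = 10 \left(-7762392\right) 188 + 10368 = -14593296960 + 10368 = -14593286592$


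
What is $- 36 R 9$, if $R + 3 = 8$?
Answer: $-1620$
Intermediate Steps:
$R = 5$ ($R = -3 + 8 = 5$)
$- 36 R 9 = \left(-36\right) 5 \cdot 9 = \left(-180\right) 9 = -1620$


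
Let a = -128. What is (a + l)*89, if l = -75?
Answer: -18067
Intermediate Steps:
(a + l)*89 = (-128 - 75)*89 = -203*89 = -18067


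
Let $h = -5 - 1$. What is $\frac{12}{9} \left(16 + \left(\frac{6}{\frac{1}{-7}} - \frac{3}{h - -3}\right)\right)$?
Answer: $- \frac{100}{3} \approx -33.333$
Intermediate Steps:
$h = -6$
$\frac{12}{9} \left(16 + \left(\frac{6}{\frac{1}{-7}} - \frac{3}{h - -3}\right)\right) = \frac{12}{9} \left(16 + \left(\frac{6}{\frac{1}{-7}} - \frac{3}{-6 - -3}\right)\right) = 12 \cdot \frac{1}{9} \left(16 - \left(42 + \frac{3}{-6 + 3}\right)\right) = \frac{4 \left(16 + \left(6 \left(-7\right) - \frac{3}{-3}\right)\right)}{3} = \frac{4 \left(16 - 41\right)}{3} = \frac{4}{3} \left(-25\right) = - \frac{100}{3}$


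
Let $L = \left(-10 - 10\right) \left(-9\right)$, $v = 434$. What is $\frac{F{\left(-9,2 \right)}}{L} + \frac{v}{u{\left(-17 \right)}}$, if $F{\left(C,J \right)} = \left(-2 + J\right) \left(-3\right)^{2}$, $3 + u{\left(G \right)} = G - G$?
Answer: $- \frac{434}{3} \approx -144.67$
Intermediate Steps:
$L = 180$ ($L = \left(-20\right) \left(-9\right) = 180$)
$u{\left(G \right)} = -3$ ($u{\left(G \right)} = -3 + \left(G - G\right) = -3 + 0 = -3$)
$F{\left(C,J \right)} = -18 + 9 J$ ($F{\left(C,J \right)} = \left(-2 + J\right) 9 = -18 + 9 J$)
$\frac{F{\left(-9,2 \right)}}{L} + \frac{v}{u{\left(-17 \right)}} = \frac{-18 + 9 \cdot 2}{180} + \frac{434}{-3} = \left(-18 + 18\right) \frac{1}{180} + 434 \left(- \frac{1}{3}\right) = 0 \cdot \frac{1}{180} - \frac{434}{3} = 0 - \frac{434}{3} = - \frac{434}{3}$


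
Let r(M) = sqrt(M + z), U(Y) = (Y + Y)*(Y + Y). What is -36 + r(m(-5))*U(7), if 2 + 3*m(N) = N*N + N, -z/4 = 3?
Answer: -36 + 196*I*sqrt(6) ≈ -36.0 + 480.1*I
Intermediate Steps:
z = -12 (z = -4*3 = -12)
U(Y) = 4*Y**2 (U(Y) = (2*Y)*(2*Y) = 4*Y**2)
m(N) = -2/3 + N/3 + N**2/3 (m(N) = -2/3 + (N*N + N)/3 = -2/3 + (N**2 + N)/3 = -2/3 + (N + N**2)/3 = -2/3 + (N/3 + N**2/3) = -2/3 + N/3 + N**2/3)
r(M) = sqrt(-12 + M) (r(M) = sqrt(M - 12) = sqrt(-12 + M))
-36 + r(m(-5))*U(7) = -36 + sqrt(-12 + (-2/3 + (1/3)*(-5) + (1/3)*(-5)**2))*(4*7**2) = -36 + sqrt(-12 + (-2/3 - 5/3 + (1/3)*25))*(4*49) = -36 + sqrt(-12 + (-2/3 - 5/3 + 25/3))*196 = -36 + sqrt(-12 + 6)*196 = -36 + sqrt(-6)*196 = -36 + (I*sqrt(6))*196 = -36 + 196*I*sqrt(6)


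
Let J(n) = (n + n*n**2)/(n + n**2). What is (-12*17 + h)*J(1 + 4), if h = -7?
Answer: -2743/3 ≈ -914.33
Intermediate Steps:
J(n) = (n + n**3)/(n + n**2)
(-12*17 + h)*J(1 + 4) = (-12*17 - 7)*((1 + (1 + 4)**2)/(1 + (1 + 4))) = (-204 - 7)*((1 + 5**2)/(1 + 5)) = -211*(1 + 25)/6 = -211*26/6 = -211*13/3 = -2743/3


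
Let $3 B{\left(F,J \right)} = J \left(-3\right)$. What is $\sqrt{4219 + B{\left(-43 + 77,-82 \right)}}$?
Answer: $\sqrt{4301} \approx 65.582$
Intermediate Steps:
$B{\left(F,J \right)} = - J$ ($B{\left(F,J \right)} = \frac{J \left(-3\right)}{3} = \frac{\left(-3\right) J}{3} = - J$)
$\sqrt{4219 + B{\left(-43 + 77,-82 \right)}} = \sqrt{4219 - -82} = \sqrt{4219 + 82} = \sqrt{4301}$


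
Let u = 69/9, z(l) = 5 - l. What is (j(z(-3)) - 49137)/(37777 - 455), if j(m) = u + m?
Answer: -73682/55983 ≈ -1.3161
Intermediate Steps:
u = 23/3 (u = 69*(1/9) = 23/3 ≈ 7.6667)
j(m) = 23/3 + m
(j(z(-3)) - 49137)/(37777 - 455) = ((23/3 + (5 - 1*(-3))) - 49137)/(37777 - 455) = ((23/3 + (5 + 3)) - 49137)/37322 = ((23/3 + 8) - 49137)*(1/37322) = (47/3 - 49137)*(1/37322) = -147364/3*1/37322 = -73682/55983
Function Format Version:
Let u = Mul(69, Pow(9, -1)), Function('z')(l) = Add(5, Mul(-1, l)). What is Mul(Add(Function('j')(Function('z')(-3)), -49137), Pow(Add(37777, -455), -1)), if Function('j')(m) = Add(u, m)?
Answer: Rational(-73682, 55983) ≈ -1.3161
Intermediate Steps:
u = Rational(23, 3) (u = Mul(69, Rational(1, 9)) = Rational(23, 3) ≈ 7.6667)
Function('j')(m) = Add(Rational(23, 3), m)
Mul(Add(Function('j')(Function('z')(-3)), -49137), Pow(Add(37777, -455), -1)) = Mul(Add(Add(Rational(23, 3), Add(5, Mul(-1, -3))), -49137), Pow(Add(37777, -455), -1)) = Mul(Add(Add(Rational(23, 3), Add(5, 3)), -49137), Pow(37322, -1)) = Mul(Add(Add(Rational(23, 3), 8), -49137), Rational(1, 37322)) = Mul(Add(Rational(47, 3), -49137), Rational(1, 37322)) = Mul(Rational(-147364, 3), Rational(1, 37322)) = Rational(-73682, 55983)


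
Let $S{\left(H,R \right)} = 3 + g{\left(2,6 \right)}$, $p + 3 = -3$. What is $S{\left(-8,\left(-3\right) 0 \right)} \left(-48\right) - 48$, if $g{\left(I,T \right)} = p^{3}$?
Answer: $10176$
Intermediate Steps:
$p = -6$ ($p = -3 - 3 = -6$)
$g{\left(I,T \right)} = -216$ ($g{\left(I,T \right)} = \left(-6\right)^{3} = -216$)
$S{\left(H,R \right)} = -213$ ($S{\left(H,R \right)} = 3 - 216 = -213$)
$S{\left(-8,\left(-3\right) 0 \right)} \left(-48\right) - 48 = \left(-213\right) \left(-48\right) - 48 = 10224 - 48 = 10176$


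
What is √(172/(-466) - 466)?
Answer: 34*I*√21902/233 ≈ 21.596*I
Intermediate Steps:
√(172/(-466) - 466) = √(172*(-1/466) - 466) = √(-86/233 - 466) = √(-108664/233) = 34*I*√21902/233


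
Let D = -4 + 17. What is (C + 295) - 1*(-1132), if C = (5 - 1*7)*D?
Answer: 1401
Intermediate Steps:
D = 13
C = -26 (C = (5 - 1*7)*13 = (5 - 7)*13 = -2*13 = -26)
(C + 295) - 1*(-1132) = (-26 + 295) - 1*(-1132) = 269 + 1132 = 1401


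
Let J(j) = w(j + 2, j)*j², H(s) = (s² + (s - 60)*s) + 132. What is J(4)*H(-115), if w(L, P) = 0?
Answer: 0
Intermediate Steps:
H(s) = 132 + s² + s*(-60 + s) (H(s) = (s² + (-60 + s)*s) + 132 = (s² + s*(-60 + s)) + 132 = 132 + s² + s*(-60 + s))
J(j) = 0 (J(j) = 0*j² = 0)
J(4)*H(-115) = 0*(132 - 60*(-115) + 2*(-115)²) = 0*(132 + 6900 + 2*13225) = 0*(132 + 6900 + 26450) = 0*33482 = 0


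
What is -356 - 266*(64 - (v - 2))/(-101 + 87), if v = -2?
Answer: 936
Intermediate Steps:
-356 - 266*(64 - (v - 2))/(-101 + 87) = -356 - 266*(64 - (-2 - 2))/(-101 + 87) = -356 - 266*(64 - 1*(-4))/(-14) = -356 - 266*(64 + 4)*(-1)/14 = -356 - 18088*(-1)/14 = -356 - 266*(-34/7) = -356 + 1292 = 936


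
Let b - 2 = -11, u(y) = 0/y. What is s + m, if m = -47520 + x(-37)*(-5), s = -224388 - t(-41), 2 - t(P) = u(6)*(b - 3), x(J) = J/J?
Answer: -271915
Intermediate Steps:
x(J) = 1
u(y) = 0
b = -9 (b = 2 - 11 = -9)
t(P) = 2 (t(P) = 2 - 0*(-9 - 3) = 2 - 0*(-12) = 2 - 1*0 = 2 + 0 = 2)
s = -224390 (s = -224388 - 1*2 = -224388 - 2 = -224390)
m = -47525 (m = -47520 + 1*(-5) = -47520 - 5 = -47525)
s + m = -224390 - 47525 = -271915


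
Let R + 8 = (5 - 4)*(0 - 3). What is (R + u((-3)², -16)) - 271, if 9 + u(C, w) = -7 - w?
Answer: -282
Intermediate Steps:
R = -11 (R = -8 + (5 - 4)*(0 - 3) = -8 + 1*(-3) = -8 - 3 = -11)
u(C, w) = -16 - w (u(C, w) = -9 + (-7 - w) = -16 - w)
(R + u((-3)², -16)) - 271 = (-11 + (-16 - 1*(-16))) - 271 = (-11 + (-16 + 16)) - 271 = (-11 + 0) - 271 = -11 - 271 = -282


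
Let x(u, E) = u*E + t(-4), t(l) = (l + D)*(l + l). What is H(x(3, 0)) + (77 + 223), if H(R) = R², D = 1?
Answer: 876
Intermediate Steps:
t(l) = 2*l*(1 + l) (t(l) = (l + 1)*(l + l) = (1 + l)*(2*l) = 2*l*(1 + l))
x(u, E) = 24 + E*u (x(u, E) = u*E + 2*(-4)*(1 - 4) = E*u + 2*(-4)*(-3) = E*u + 24 = 24 + E*u)
H(x(3, 0)) + (77 + 223) = (24 + 0*3)² + (77 + 223) = (24 + 0)² + 300 = 24² + 300 = 576 + 300 = 876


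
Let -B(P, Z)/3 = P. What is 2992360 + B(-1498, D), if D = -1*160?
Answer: 2996854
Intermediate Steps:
D = -160
B(P, Z) = -3*P
2992360 + B(-1498, D) = 2992360 - 3*(-1498) = 2992360 + 4494 = 2996854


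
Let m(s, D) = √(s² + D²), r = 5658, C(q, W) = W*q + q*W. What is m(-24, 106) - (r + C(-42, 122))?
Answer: 4590 + 2*√2953 ≈ 4698.7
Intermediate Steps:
C(q, W) = 2*W*q (C(q, W) = W*q + W*q = 2*W*q)
m(s, D) = √(D² + s²)
m(-24, 106) - (r + C(-42, 122)) = √(106² + (-24)²) - (5658 + 2*122*(-42)) = √(11236 + 576) - (5658 - 10248) = √11812 - 1*(-4590) = 2*√2953 + 4590 = 4590 + 2*√2953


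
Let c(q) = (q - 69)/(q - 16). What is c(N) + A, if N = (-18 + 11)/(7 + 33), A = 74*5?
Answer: 242157/647 ≈ 374.28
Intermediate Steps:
A = 370
N = -7/40 ≈ -0.17500
c(q) = (-69 + q)/(-16 + q)
c(N) + A = (-69 - 7/40)/(-16 - 7/40) + 370 = -2767/40/(-647/40) + 370 = -40/647*(-2767/40) + 370 = 2767/647 + 370 = 242157/647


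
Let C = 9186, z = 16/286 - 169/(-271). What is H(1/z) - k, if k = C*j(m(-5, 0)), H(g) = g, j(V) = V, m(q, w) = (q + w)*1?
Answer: 1209605303/26335 ≈ 45932.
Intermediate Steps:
m(q, w) = q + w
z = 26335/38753 (z = 16*(1/286) - 169*(-1/271) = 8/143 + 169/271 = 26335/38753 ≈ 0.67956)
k = -45930 (k = 9186*(-5 + 0) = 9186*(-5) = -45930)
H(1/z) - k = 1/(26335/38753) - 1*(-45930) = 38753/26335 + 45930 = 1209605303/26335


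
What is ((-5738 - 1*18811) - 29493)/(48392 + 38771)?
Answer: -54042/87163 ≈ -0.62001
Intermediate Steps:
((-5738 - 1*18811) - 29493)/(48392 + 38771) = ((-5738 - 18811) - 29493)/87163 = (-24549 - 29493)*(1/87163) = -54042*1/87163 = -54042/87163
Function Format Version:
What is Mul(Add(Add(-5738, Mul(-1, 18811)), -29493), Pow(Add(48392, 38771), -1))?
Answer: Rational(-54042, 87163) ≈ -0.62001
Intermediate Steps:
Mul(Add(Add(-5738, Mul(-1, 18811)), -29493), Pow(Add(48392, 38771), -1)) = Mul(Add(Add(-5738, -18811), -29493), Pow(87163, -1)) = Mul(Add(-24549, -29493), Rational(1, 87163)) = Mul(-54042, Rational(1, 87163)) = Rational(-54042, 87163)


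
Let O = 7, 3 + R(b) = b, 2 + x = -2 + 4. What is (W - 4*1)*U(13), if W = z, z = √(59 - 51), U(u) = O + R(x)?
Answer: -16 + 8*√2 ≈ -4.6863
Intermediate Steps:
x = 0 (x = -2 + (-2 + 4) = -2 + 2 = 0)
R(b) = -3 + b
U(u) = 4 (U(u) = 7 + (-3 + 0) = 7 - 3 = 4)
z = 2*√2 (z = √8 = 2*√2 ≈ 2.8284)
W = 2*√2 ≈ 2.8284
(W - 4*1)*U(13) = (2*√2 - 4*1)*4 = (2*√2 - 4)*4 = (-4 + 2*√2)*4 = -16 + 8*√2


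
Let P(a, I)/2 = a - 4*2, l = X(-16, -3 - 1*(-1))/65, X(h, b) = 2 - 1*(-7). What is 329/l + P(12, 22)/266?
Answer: 2844241/1197 ≈ 2376.1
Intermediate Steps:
X(h, b) = 9 (X(h, b) = 2 + 7 = 9)
l = 9/65 ≈ 0.13846
P(a, I) = -16 + 2*a (P(a, I) = 2*(a - 4*2) = 2*(a - 8) = 2*(-8 + a) = -16 + 2*a)
329/l + P(12, 22)/266 = 329/(9/65) + (-16 + 2*12)/266 = 329*(65/9) + (-16 + 24)*(1/266) = 21385/9 + 8*(1/266) = 21385/9 + 4/133 = 2844241/1197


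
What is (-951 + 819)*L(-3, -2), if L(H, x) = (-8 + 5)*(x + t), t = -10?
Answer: -4752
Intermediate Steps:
L(H, x) = 30 - 3*x (L(H, x) = (-8 + 5)*(x - 10) = -3*(-10 + x) = 30 - 3*x)
(-951 + 819)*L(-3, -2) = (-951 + 819)*(30 - 3*(-2)) = -132*(30 + 6) = -132*36 = -4752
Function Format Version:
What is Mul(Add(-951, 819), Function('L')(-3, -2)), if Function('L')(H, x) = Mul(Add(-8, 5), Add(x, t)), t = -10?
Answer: -4752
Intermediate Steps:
Function('L')(H, x) = Add(30, Mul(-3, x)) (Function('L')(H, x) = Mul(Add(-8, 5), Add(x, -10)) = Mul(-3, Add(-10, x)) = Add(30, Mul(-3, x)))
Mul(Add(-951, 819), Function('L')(-3, -2)) = Mul(Add(-951, 819), Add(30, Mul(-3, -2))) = Mul(-132, Add(30, 6)) = Mul(-132, 36) = -4752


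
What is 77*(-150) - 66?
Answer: -11616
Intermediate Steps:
77*(-150) - 66 = -11550 - 66 = -11616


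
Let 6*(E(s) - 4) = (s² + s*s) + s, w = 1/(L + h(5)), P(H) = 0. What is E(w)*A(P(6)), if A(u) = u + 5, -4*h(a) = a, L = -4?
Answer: 26330/1323 ≈ 19.902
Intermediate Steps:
h(a) = -a/4
A(u) = 5 + u
w = -4/21 (w = 1/(-4 - ¼*5) = 1/(-4 - 5/4) = 1/(-21/4) = -4/21 ≈ -0.19048)
E(s) = 4 + s²/3 + s/6 (E(s) = 4 + ((s² + s*s) + s)/6 = 4 + ((s² + s²) + s)/6 = 4 + (2*s² + s)/6 = 4 + (s + 2*s²)/6 = 4 + (s²/3 + s/6) = 4 + s²/3 + s/6)
E(w)*A(P(6)) = (4 + (-4/21)²/3 + (⅙)*(-4/21))*(5 + 0) = (4 + (⅓)*(16/441) - 2/63)*5 = (4 + 16/1323 - 2/63)*5 = (5266/1323)*5 = 26330/1323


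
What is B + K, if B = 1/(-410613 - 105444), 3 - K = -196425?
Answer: 101368044395/516057 ≈ 1.9643e+5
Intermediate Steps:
K = 196428 (K = 3 - 1*(-196425) = 3 + 196425 = 196428)
B = -1/516057 (B = 1/(-516057) = -1/516057 ≈ -1.9378e-6)
B + K = -1/516057 + 196428 = 101368044395/516057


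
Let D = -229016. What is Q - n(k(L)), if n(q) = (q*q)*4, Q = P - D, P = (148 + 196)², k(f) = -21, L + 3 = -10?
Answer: 345588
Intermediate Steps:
L = -13 (L = -3 - 10 = -13)
P = 118336 (P = 344² = 118336)
Q = 347352 (Q = 118336 - 1*(-229016) = 118336 + 229016 = 347352)
n(q) = 4*q² (n(q) = q²*4 = 4*q²)
Q - n(k(L)) = 347352 - 4*(-21)² = 347352 - 4*441 = 347352 - 1*1764 = 347352 - 1764 = 345588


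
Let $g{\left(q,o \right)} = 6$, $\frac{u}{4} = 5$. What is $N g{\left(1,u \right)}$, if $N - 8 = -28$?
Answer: $-120$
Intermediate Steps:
$u = 20$ ($u = 4 \cdot 5 = 20$)
$N = -20$ ($N = 8 - 28 = -20$)
$N g{\left(1,u \right)} = \left(-20\right) 6 = -120$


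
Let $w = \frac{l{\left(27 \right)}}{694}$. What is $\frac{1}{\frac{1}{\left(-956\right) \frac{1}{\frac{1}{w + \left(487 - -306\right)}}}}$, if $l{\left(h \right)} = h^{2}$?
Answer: $- \frac{263411938}{347} \approx -7.5911 \cdot 10^{5}$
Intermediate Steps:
$w = \frac{729}{694}$ ($w = \frac{27^{2}}{694} = 729 \cdot \frac{1}{694} = \frac{729}{694} \approx 1.0504$)
$\frac{1}{\frac{1}{\left(-956\right) \frac{1}{\frac{1}{w + \left(487 - -306\right)}}}} = \frac{1}{\frac{1}{\left(-956\right) \frac{1}{\frac{1}{\frac{729}{694} + \left(487 - -306\right)}}}} = \frac{1}{\frac{1}{\left(-956\right) \frac{1}{\frac{1}{\frac{729}{694} + \left(487 + 306\right)}}}} = \frac{1}{\frac{1}{\left(-956\right) \frac{1}{\frac{1}{\frac{729}{694} + 793}}}} = \frac{1}{\frac{1}{\left(-956\right) \frac{1}{\frac{1}{\frac{551071}{694}}}}} = \frac{1}{\frac{1}{\left(-956\right) \frac{1}{\frac{694}{551071}}}} = \frac{1}{\frac{1}{\left(-956\right) \frac{551071}{694}}} = \frac{1}{\frac{1}{- \frac{263411938}{347}}} = \frac{1}{- \frac{347}{263411938}} = - \frac{263411938}{347}$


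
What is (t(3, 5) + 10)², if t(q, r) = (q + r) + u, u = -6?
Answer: 144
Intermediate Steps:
t(q, r) = -6 + q + r (t(q, r) = (q + r) - 6 = -6 + q + r)
(t(3, 5) + 10)² = ((-6 + 3 + 5) + 10)² = (2 + 10)² = 12² = 144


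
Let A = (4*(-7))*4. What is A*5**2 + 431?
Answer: -2369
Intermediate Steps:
A = -112 (A = -28*4 = -112)
A*5**2 + 431 = -112*5**2 + 431 = -112*25 + 431 = -2800 + 431 = -2369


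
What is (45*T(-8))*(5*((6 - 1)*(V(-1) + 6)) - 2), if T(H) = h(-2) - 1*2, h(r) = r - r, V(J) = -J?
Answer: -15570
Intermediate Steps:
h(r) = 0
T(H) = -2 (T(H) = 0 - 1*2 = 0 - 2 = -2)
(45*T(-8))*(5*((6 - 1)*(V(-1) + 6)) - 2) = (45*(-2))*(5*((6 - 1)*(-1*(-1) + 6)) - 2) = -90*(5*(5*(1 + 6)) - 2) = -90*(5*(5*7) - 2) = -90*(5*35 - 2) = -90*(175 - 2) = -90*173 = -15570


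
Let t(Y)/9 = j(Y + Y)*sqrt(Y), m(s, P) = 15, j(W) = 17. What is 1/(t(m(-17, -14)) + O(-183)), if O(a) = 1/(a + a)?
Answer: 366/47036640059 + 20495268*sqrt(15)/47036640059 ≈ 0.0016876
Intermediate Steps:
O(a) = 1/(2*a)
t(Y) = 153*sqrt(Y) (t(Y) = 9*(17*sqrt(Y)) = 153*sqrt(Y))
1/(t(m(-17, -14)) + O(-183)) = 1/(153*sqrt(15) + (1/2)/(-183)) = 1/(153*sqrt(15) + (1/2)*(-1/183)) = 1/(153*sqrt(15) - 1/366) = 1/(-1/366 + 153*sqrt(15))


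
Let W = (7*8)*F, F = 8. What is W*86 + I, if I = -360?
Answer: 38168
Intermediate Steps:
W = 448 (W = (7*8)*8 = 56*8 = 448)
W*86 + I = 448*86 - 360 = 38528 - 360 = 38168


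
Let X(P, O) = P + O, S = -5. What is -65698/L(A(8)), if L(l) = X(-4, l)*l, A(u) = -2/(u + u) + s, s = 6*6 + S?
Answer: -4204672/53105 ≈ -79.177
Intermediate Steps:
X(P, O) = O + P
s = 31 (s = 6*6 - 5 = 36 - 5 = 31)
A(u) = 31 - 1/u (A(u) = -2/(u + u) + 31 = -2/(2*u) + 31 = (1/(2*u))*(-2) + 31 = -1/u + 31 = 31 - 1/u)
L(l) = l*(-4 + l) (L(l) = (l - 4)*l = (-4 + l)*l = l*(-4 + l))
-65698/L(A(8)) = -65698*1/((-4 + (31 - 1/8))*(31 - 1/8)) = -65698*8/(247*(-4 + 247/8)) = -65698/((247/8)*(215/8)) = -65698/53105/64 = -65698*64/53105 = -4204672/53105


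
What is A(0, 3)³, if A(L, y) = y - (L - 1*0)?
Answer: 27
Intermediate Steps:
A(L, y) = y - L (A(L, y) = y - (L + 0) = y - L)
A(0, 3)³ = (3 - 1*0)³ = (3 + 0)³ = 3³ = 27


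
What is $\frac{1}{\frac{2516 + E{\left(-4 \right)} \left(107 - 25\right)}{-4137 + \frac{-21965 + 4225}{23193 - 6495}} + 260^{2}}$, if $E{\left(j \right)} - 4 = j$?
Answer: $\frac{34548683}{2335469964716} \approx 1.4793 \cdot 10^{-5}$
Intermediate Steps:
$E{\left(j \right)} = 4 + j$
$\frac{1}{\frac{2516 + E{\left(-4 \right)} \left(107 - 25\right)}{-4137 + \frac{-21965 + 4225}{23193 - 6495}} + 260^{2}} = \frac{1}{\frac{2516 + \left(4 - 4\right) \left(107 - 25\right)}{-4137 + \frac{-21965 + 4225}{23193 - 6495}} + 260^{2}} = \frac{1}{\frac{2516 + 0 \cdot 82}{-4137 - \frac{17740}{16698}} + 67600} = \frac{1}{\frac{2516 + 0}{-4137 - \frac{8870}{8349}} + 67600} = \frac{1}{\frac{2516}{-4137 - \frac{8870}{8349}} + 67600} = \frac{1}{\frac{2516}{- \frac{34548683}{8349}} + 67600} = \frac{1}{2516 \left(- \frac{8349}{34548683}\right) + 67600} = \frac{1}{- \frac{21006084}{34548683} + 67600} = \frac{1}{\frac{2335469964716}{34548683}} = \frac{34548683}{2335469964716}$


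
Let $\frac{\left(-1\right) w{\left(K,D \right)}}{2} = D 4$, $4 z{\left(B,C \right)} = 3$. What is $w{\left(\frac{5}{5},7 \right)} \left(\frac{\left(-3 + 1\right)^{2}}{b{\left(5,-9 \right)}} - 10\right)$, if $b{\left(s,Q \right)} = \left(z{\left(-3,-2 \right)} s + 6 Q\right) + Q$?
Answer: $\frac{133616}{237} \approx 563.78$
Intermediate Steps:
$z{\left(B,C \right)} = \frac{3}{4}$ ($z{\left(B,C \right)} = \frac{1}{4} \cdot 3 = \frac{3}{4}$)
$b{\left(s,Q \right)} = 7 Q + \frac{3 s}{4}$ ($b{\left(s,Q \right)} = \left(\frac{3 s}{4} + 6 Q\right) + Q = \left(6 Q + \frac{3 s}{4}\right) + Q = 7 Q + \frac{3 s}{4}$)
$w{\left(K,D \right)} = - 8 D$ ($w{\left(K,D \right)} = - 2 D 4 = - 2 \cdot 4 D = - 8 D$)
$w{\left(\frac{5}{5},7 \right)} \left(\frac{\left(-3 + 1\right)^{2}}{b{\left(5,-9 \right)}} - 10\right) = \left(-8\right) 7 \left(\frac{\left(-3 + 1\right)^{2}}{7 \left(-9\right) + \frac{3}{4} \cdot 5} - 10\right) = - 56 \left(\frac{\left(-2\right)^{2}}{-63 + \frac{15}{4}} - 10\right) = - 56 \left(\frac{4}{- \frac{237}{4}} - 10\right) = - 56 \left(4 \left(- \frac{4}{237}\right) - 10\right) = - 56 \left(- \frac{16}{237} - 10\right) = \left(-56\right) \left(- \frac{2386}{237}\right) = \frac{133616}{237}$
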